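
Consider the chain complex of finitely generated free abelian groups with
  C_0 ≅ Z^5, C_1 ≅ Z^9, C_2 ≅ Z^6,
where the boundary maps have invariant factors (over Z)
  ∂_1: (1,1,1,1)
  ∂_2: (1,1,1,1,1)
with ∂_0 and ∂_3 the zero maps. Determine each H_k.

H_0 = Z,  H_1 = 0,  H_2 = Z.

H_0: b_0 = 5 − 0 − 4 = 1; torsion from ∂_1 factors > 1: none. So H_0 = Z.
H_1: b_1 = 9 − 4 − 5 = 0; torsion from ∂_2 factors > 1: none. So H_1 = 0.
H_2: b_2 = 6 − 5 − 0 = 1; torsion from ∂_3 factors > 1: none. So H_2 = Z.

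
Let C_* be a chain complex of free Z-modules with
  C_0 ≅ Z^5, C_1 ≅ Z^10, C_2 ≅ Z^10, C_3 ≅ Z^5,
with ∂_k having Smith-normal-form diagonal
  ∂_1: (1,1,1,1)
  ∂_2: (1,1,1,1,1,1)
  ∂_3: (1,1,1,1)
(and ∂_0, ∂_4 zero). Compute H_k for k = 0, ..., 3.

H_0 ≅ Z,  H_1 = 0,  H_2 = 0,  H_3 ≅ Z.

H_0: b_0 = 5 − 0 − 4 = 1; torsion from ∂_1 factors > 1: none. So H_0 ≅ Z.
H_1: b_1 = 10 − 4 − 6 = 0; torsion from ∂_2 factors > 1: none. So H_1 ≅ 0.
H_2: b_2 = 10 − 6 − 4 = 0; torsion from ∂_3 factors > 1: none. So H_2 ≅ 0.
H_3: b_3 = 5 − 4 − 0 = 1; torsion from ∂_4 factors > 1: none. So H_3 ≅ Z.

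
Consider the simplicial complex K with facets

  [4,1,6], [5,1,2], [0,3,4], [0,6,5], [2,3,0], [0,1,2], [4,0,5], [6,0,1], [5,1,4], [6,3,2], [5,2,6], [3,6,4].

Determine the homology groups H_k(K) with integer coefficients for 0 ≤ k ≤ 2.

Take the total order 0 < 1 < 2 < 3 < 4 < 5 < 6 on the vertex set. Then K (dimension 2) consists of the simplices:

  0-simplices (7): [0], [1], [2], [3], [4], [5], [6]
  1-simplices (18): [0,1], [0,2], [0,3], [0,4], [0,5], [0,6], [1,2], [1,4], [1,5], [1,6], [2,3], [2,5], [2,6], [3,4], [3,6], [4,5], [4,6], [5,6]
  2-simplices (12): [0,1,2], [0,1,6], [0,2,3], [0,3,4], [0,4,5], [0,5,6], [1,2,5], [1,4,5], [1,4,6], [2,3,6], [2,5,6], [3,4,6]

giving chain groups C_0 ≅ Z^7, C_1 ≅ Z^18, C_2 ≅ Z^12.

Boundary ∂_1: C_1 → C_0 is given by ∂[p,q] = [q] − [p].
The 7×18 boundary matrix has rank 6 and Smith normal form diag(1,1,1,1,1,1).

The boundary map ∂_2: C_2 → C_1 acts by ∂[p,q,r] = [q,r] − [p,r] + [p,q]. For instance
  ∂[1,4,6] = [4,6] − [1,6] + [1,4],
  ∂[0,3,4] = [3,4] − [0,4] + [0,3].
As a 18×12 matrix over Z this has rank 12, with invariant factors (1,1,1,1,1,1,1,1,1,1,1,2).

Now H_k = ker ∂_k / im ∂_{k+1}, so:

  H_0: rank C_0 − rank ∂_1 = 7 − 6 = 1, and the invariant factors of ∂_1 are all 1, so H_0 ≅ Z.
  H_1: rank ker ∂_1 − rank ∂_2 = (18 − 6) − 12 = 0, and ∂_2 has invariant factor 2 > 1, so H_1 ≅ Z/2Z.
  H_2: rank ker ∂_2 − rank ∂_3 = (12 − 12) − 0 = 0, and there is no ∂_3, so H_2 ≅ 0.

As a check, the Euler characteristic is 7 − 18 + 12 = 1, which agrees with 1 − 0 + 0 = 1.
(K is a triangulation of the real projective plane RP^2.)

H_0 = Z,  H_1 = Z/2Z,  H_2 = 0.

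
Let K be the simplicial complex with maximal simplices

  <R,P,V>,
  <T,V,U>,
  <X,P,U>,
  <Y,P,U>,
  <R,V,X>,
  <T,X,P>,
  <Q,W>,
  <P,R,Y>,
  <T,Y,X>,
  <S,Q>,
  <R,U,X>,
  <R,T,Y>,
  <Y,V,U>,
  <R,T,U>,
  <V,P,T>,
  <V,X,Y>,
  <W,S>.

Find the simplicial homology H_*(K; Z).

H_0 ≅ Z^2,  H_1 ≅ Z^3,  H_2 ≅ Z.

K has 10 vertices, 24 edges, 14 triangles.
rank ∂_0 = 0, rank ∂_1 = 8 ⇒ b_0 = 10 − 0 − 8 = 2; all invariant factors of ∂_1 are 1 so no torsion. So H_0 = Z^2.
rank ∂_1 = 8, rank ∂_2 = 13 ⇒ b_1 = 24 − 8 − 13 = 3; all invariant factors of ∂_2 are 1 so no torsion. So H_1 = Z^3.
rank ∂_2 = 13, rank ∂_3 = 0 ⇒ b_2 = 14 − 13 − 0 = 1. So H_2 = Z.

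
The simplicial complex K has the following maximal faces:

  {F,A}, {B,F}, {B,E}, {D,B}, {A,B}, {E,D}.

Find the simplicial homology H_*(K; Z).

K has 5 vertices, 6 edges.
rank ∂_0 = 0, rank ∂_1 = 4 ⇒ b_0 = 5 − 0 − 4 = 1; all invariant factors of ∂_1 are 1 so no torsion. So H_0 = Z.
rank ∂_1 = 4, rank ∂_2 = 0 ⇒ b_1 = 6 − 4 − 0 = 2. So H_1 = Z^2.

H_0 ≅ Z,  H_1 ≅ Z^2.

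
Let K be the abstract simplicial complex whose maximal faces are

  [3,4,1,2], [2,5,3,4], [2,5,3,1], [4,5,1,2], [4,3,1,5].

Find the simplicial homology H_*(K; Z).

H_0 = Z,  H_1 = 0,  H_2 = 0,  H_3 = Z.

We work with the vertex ordering 1 < 2 < 3 < 4 < 5. The simplices of K, each written with vertices in increasing order, are:

  0-simplices (5): [1], [2], [3], [4], [5]
  1-simplices (10): [1,2], [1,3], [1,4], [1,5], [2,3], [2,4], [2,5], [3,4], [3,5], [4,5]
  2-simplices (10): [1,2,3], [1,2,4], [1,2,5], [1,3,4], [1,3,5], [1,4,5], [2,3,4], [2,3,5], [2,4,5], [3,4,5]
  3-simplices (5): [1,2,3,4], [1,2,3,5], [1,2,4,5], [1,3,4,5], [2,3,4,5]

Hence C_0 ≅ Z^5, C_1 ≅ Z^10, C_2 ≅ Z^10, C_3 ≅ Z^5.

Boundary ∂_1: C_1 → C_0 sends each edge [p,q] (with p < q) to q − p. For instance
  ∂[1,3] = [3] − [1].
The 5×10 boundary matrix has rank 4 and Smith normal form diag(1,1,1,1).

The boundary map ∂_2: C_2 → C_1 sends each 2-simplex [p,q,r] to [q,r] − [p,r] + [p,q]. For instance
  ∂[1,4,5] = [4,5] − [1,5] + [1,4],
  ∂[1,2,5] = [2,5] − [1,5] + [1,2].
The 10×10 boundary matrix has rank 6 and Smith normal form diag(1,1,1,1,1,1).

∂_3: C_3 → C_2 sends each 3-simplex σ to the alternating sum Σ_i (−1)^i (σ with its i-th vertex removed). For instance
  ∂[1,2,4,5] = [2,4,5] − [1,4,5] + [1,2,5] − [1,2,4],
  ∂[1,2,3,5] = [2,3,5] − [1,3,5] + [1,2,5] − [1,2,3].
The 10×5 boundary matrix has rank 4 and Smith normal form diag(1,1,1,1).

Now H_k = ker ∂_k / im ∂_{k+1}, so:

  H_0: rank C_0 − rank ∂_1 = 5 − 4 = 1, and the invariant factors of ∂_1 are all 1, so H_0 = Z.
  H_1: rank ker ∂_1 − rank ∂_2 = (10 − 4) − 6 = 0, and the invariant factors of ∂_2 are all 1, so H_1 = 0.
  H_2: rank ker ∂_2 − rank ∂_3 = (10 − 6) − 4 = 0, and the invariant factors of ∂_3 are all 1, so H_2 = 0.
  H_3: rank ker ∂_3 − rank ∂_4 = (5 − 4) − 0 = 1, and there is no ∂_4, so H_3 = Z.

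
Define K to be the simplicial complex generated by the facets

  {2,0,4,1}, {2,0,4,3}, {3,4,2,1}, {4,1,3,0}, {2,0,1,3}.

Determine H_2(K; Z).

H_2 ≅ 0.

Fix the vertex order 0 < 1 < 2 < 3 < 4 and write every simplex with vertices in increasing order. Then dim K = 3 and the simplices of K are:

  0-simplices (5): [0], [1], [2], [3], [4]
  1-simplices (10): [0,1], [0,2], [0,3], [0,4], [1,2], [1,3], [1,4], [2,3], [2,4], [3,4]
  2-simplices (10): [0,1,2], [0,1,3], [0,1,4], [0,2,3], [0,2,4], [0,3,4], [1,2,3], [1,2,4], [1,3,4], [2,3,4]
  3-simplices (5): [0,1,2,3], [0,1,2,4], [0,1,3,4], [0,2,3,4], [1,2,3,4]

giving chain groups C_0 ≅ Z^5, C_1 ≅ Z^10, C_2 ≅ Z^10, C_3 ≅ Z^5.

Boundary ∂_1: C_1 → C_0 sends each edge [p,q] (with p < q) to q − p. For instance
  ∂[1,3] = [3] − [1].
This gives a 5×10 integer matrix of rank 4; reducing to Smith normal form yields diagonal entries (1,1,1,1).

∂_2: C_2 → C_1 acts by ∂[p,q,r] = [q,r] − [p,r] + [p,q]. For instance
  ∂[0,1,2] = [1,2] − [0,2] + [0,1],
  ∂[0,1,3] = [1,3] − [0,3] + [0,1].
The resulting 10×10 matrix has rank 6, and its Smith normal form has invariant factors (1,1,1,1,1,1).

Boundary ∂_3: C_3 → C_2 sends each 3-simplex σ to the alternating sum Σ_i (−1)^i (σ with its i-th vertex removed). For instance
  ∂[0,1,3,4] = [1,3,4] − [0,3,4] + [0,1,4] − [0,1,3],
  ∂[1,2,3,4] = [2,3,4] − [1,3,4] + [1,2,4] − [1,2,3].
As a 10×5 matrix over Z this has rank 4, with invariant factors (1,1,1,1).

Computing H_k = (kernel of ∂_k) / (image of ∂_{k+1}):

  H_2: rank ker ∂_2 − rank ∂_3 = (10 − 6) − 4 = 0, and the invariant factors of ∂_3 are all 1, so H_2 = 0.

(K is a triangulation of the 3-sphere S^3.)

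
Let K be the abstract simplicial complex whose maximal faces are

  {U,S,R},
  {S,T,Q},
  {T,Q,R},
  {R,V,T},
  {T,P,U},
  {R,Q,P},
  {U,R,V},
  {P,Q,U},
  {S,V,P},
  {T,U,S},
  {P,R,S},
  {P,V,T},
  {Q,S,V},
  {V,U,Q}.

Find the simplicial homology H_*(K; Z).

We work with the vertex ordering P < Q < R < S < T < U < V. The simplices of K, each written with vertices in increasing order, are:

  0-simplices (7): P, Q, R, S, T, U, V
  1-simplices (21): PQ, PR, PS, PT, PU, PV, QR, QS, QT, QU, QV, RS, RT, RU, RV, ST, SU, SV, TU, TV, UV
  2-simplices (14): PQR, PQU, PRS, PSV, PTU, PTV, QRT, QST, QSV, QUV, RSU, RTV, RUV, STU

Hence C_0 ≅ Z^7, C_1 ≅ Z^21, C_2 ≅ Z^14.

The boundary map ∂_1: C_1 → C_0 maps an edge to its endpoints' difference, ∂[p,q] = q − p. For instance
  ∂SV = V − S.
The 7×21 boundary matrix has rank 6 and Smith normal form diag(1,1,1,1,1,1).

∂_2: C_2 → C_1 acts by ∂[p,q,r] = [q,r] − [p,r] + [p,q]. For instance
  ∂RSU = SU − RU + RS,
  ∂QST = ST − QT + QS.
As a 21×14 matrix over Z this has rank 13, with invariant factors (1,1,1,1,1,1,1,1,1,1,1,1,1).

Computing H_k = (kernel of ∂_k) / (image of ∂_{k+1}):

  H_0: rank C_0 − rank ∂_1 = 7 − 6 = 1, and the invariant factors of ∂_1 are all 1, so H_0 = Z.
  H_1: rank ker ∂_1 − rank ∂_2 = (21 − 6) − 13 = 2, and the invariant factors of ∂_2 are all 1, so H_1 = Z^2.
  H_2: rank ker ∂_2 − rank ∂_3 = (14 − 13) − 0 = 1, and there is no ∂_3, so H_2 = Z.

H_0 ≅ Z,  H_1 ≅ Z^2,  H_2 ≅ Z.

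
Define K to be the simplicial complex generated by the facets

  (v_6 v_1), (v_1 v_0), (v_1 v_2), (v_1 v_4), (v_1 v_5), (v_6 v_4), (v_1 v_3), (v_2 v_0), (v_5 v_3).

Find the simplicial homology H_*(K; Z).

H_0 = Z,  H_1 = Z^3.

We work with the vertex ordering v_0 < v_1 < v_2 < v_3 < v_4 < v_5 < v_6. The simplices of K, each written with vertices in increasing order, are:

  0-simplices (7): [v_0], [v_1], [v_2], [v_3], [v_4], [v_5], [v_6]
  1-simplices (9): [v_0,v_1], [v_0,v_2], [v_1,v_2], [v_1,v_3], [v_1,v_4], [v_1,v_5], [v_1,v_6], [v_3,v_5], [v_4,v_6]

giving chain groups C_0 ≅ Z^7, C_1 ≅ Z^9.

Boundary ∂_1: C_1 → C_0 is given by ∂[p,q] = [q] − [p].
The 7×9 boundary matrix has rank 6 and Smith normal form diag(1,1,1,1,1,1).

From H_k ≅ ker(∂_k) / im(∂_{k+1}) we obtain:

  H_0: rank C_0 − rank ∂_1 = 7 − 6 = 1, and the invariant factors of ∂_1 are all 1, so H_0 = Z.
  H_1: rank ker ∂_1 − rank ∂_2 = (9 − 6) − 0 = 3, and there is no ∂_2, so H_1 = Z^3.

As a check, the Euler characteristic is 7 − 9 = -2, which agrees with 1 − 3 = -2.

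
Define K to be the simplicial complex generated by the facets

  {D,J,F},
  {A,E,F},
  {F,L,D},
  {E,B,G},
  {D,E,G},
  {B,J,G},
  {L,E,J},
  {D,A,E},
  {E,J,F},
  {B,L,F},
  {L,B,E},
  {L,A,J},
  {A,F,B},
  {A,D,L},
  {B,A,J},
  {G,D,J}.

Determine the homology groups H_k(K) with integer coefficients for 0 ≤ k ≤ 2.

We work with the vertex ordering A < B < D < E < F < G < J < L. The simplices of K, each written with vertices in increasing order, are:

  0-simplices (8): A, B, D, E, F, G, J, L
  1-simplices (24): AB, AD, AE, AF, AJ, AL, BE, BF, BG, BJ, BL, DE, DF, DG, DJ, DL, EF, EG, EJ, EL, FJ, FL, GJ, JL
  2-simplices (16): ABF, ABJ, ADE, ADL, AEF, AJL, BEG, BEL, BFL, BGJ, DEG, DFJ, DFL, DGJ, EFJ, EJL

giving chain groups C_0 ≅ Z^8, C_1 ≅ Z^24, C_2 ≅ Z^16.

Boundary ∂_1: C_1 → C_0 maps an edge to its endpoints' difference, ∂[p,q] = q − p.
The 8×24 boundary matrix has rank 7 and Smith normal form diag(1,1,1,1,1,1,1).

The boundary map ∂_2: C_2 → C_1 acts by ∂[p,q,r] = [q,r] − [p,r] + [p,q]. For instance
  ∂BEG = EG − BG + BE,
  ∂ABJ = BJ − AJ + AB.
This gives a 24×16 integer matrix of rank 15; reducing to Smith normal form yields diagonal entries (1,1,1,1,1,1,1,1,1,1,1,1,1,1,1).

Computing H_k = (kernel of ∂_k) / (image of ∂_{k+1}):

  H_0: rank C_0 − rank ∂_1 = 8 − 7 = 1, and the invariant factors of ∂_1 are all 1, so H_0 = Z.
  H_1: rank ker ∂_1 − rank ∂_2 = (24 − 7) − 15 = 2, and the invariant factors of ∂_2 are all 1, so H_1 = Z^2.
  H_2: rank ker ∂_2 − rank ∂_3 = (16 − 15) − 0 = 1, and there is no ∂_3, so H_2 = Z.

H_0 ≅ Z,  H_1 ≅ Z^2,  H_2 ≅ Z.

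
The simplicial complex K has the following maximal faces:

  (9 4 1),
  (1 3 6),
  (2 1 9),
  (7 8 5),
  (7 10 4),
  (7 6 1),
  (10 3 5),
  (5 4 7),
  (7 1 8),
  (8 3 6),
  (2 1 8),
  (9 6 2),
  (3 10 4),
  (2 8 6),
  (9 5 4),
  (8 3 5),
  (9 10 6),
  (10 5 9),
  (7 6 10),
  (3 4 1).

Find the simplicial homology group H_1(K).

Order the vertices as 1 < 2 < 3 < 4 < 5 < 6 < 7 < 8 < 9 < 10. Listing each simplex with vertices in this order, K has dimension 2 with simplices:

  0-simplices (10): [1], [2], [3], [4], [5], [6], [7], [8], [9], [10]
  1-simplices (30): (30 of them)
  2-simplices (20): (20 of them)

giving chain groups C_0 ≅ Z^10, C_1 ≅ Z^30, C_2 ≅ Z^20.

The boundary map ∂_1: C_1 → C_0 is given by ∂[p,q] = [q] − [p].
The 10×30 boundary matrix has rank 9 and Smith normal form diag(1,1,1,1,1,1,1,1,1).

Boundary ∂_2: C_2 → C_1 maps a triangle to the signed sum of its edges. For instance
  ∂[4,5,9] = [5,9] − [4,9] + [4,5],
  ∂[5,7,8] = [7,8] − [5,8] + [5,7].
The resulting 30×20 matrix has rank 20, and its Smith normal form has invariant factors (1,1,1,1,1,1,1,1,1,1,1,1,1,1,1,1,1,1,1,2).

From H_k ≅ ker(∂_k) / im(∂_{k+1}) we obtain:

  H_1: rank ker ∂_1 − rank ∂_2 = (30 − 9) − 20 = 1, and ∂_2 has invariant factor 2 > 1, so H_1 = Z ⊕ Z_2.

(K is a triangulation of the Klein bottle.)

H_1 ≅ Z ⊕ Z_2.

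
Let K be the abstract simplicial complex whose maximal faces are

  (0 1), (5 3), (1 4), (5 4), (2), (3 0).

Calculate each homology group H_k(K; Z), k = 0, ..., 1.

H_0 ≅ Z^2,  H_1 ≅ Z.

We work with the vertex ordering 0 < 1 < 2 < 3 < 4 < 5. The simplices of K, each written with vertices in increasing order, are:

  0-simplices (6): [0], [1], [2], [3], [4], [5]
  1-simplices (5): [0,1], [0,3], [1,4], [3,5], [4,5]

giving chain groups C_0 ≅ Z^6, C_1 ≅ Z^5.

Boundary ∂_1: C_1 → C_0 is given by ∂[p,q] = [q] − [p]. For instance
  ∂[0,1] = [1] − [0].
As a 6×5 matrix over Z this has rank 4, with invariant factors (1,1,1,1).

Computing H_k = (kernel of ∂_k) / (image of ∂_{k+1}):

  H_0: rank C_0 − rank ∂_1 = 6 − 4 = 2, and the invariant factors of ∂_1 are all 1, so H_0 ≅ Z^2.
  H_1: rank ker ∂_1 − rank ∂_2 = (5 − 4) − 0 = 1, and there is no ∂_2, so H_1 ≅ Z.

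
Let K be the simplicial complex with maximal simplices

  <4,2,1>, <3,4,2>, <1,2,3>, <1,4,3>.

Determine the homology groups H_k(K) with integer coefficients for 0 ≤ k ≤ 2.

K has 4 vertices, 6 edges, 4 triangles.
rank ∂_0 = 0, rank ∂_1 = 3 ⇒ b_0 = 4 − 0 − 3 = 1; all invariant factors of ∂_1 are 1 so no torsion. So H_0 ≅ Z.
rank ∂_1 = 3, rank ∂_2 = 3 ⇒ b_1 = 6 − 3 − 3 = 0; all invariant factors of ∂_2 are 1 so no torsion. So H_1 ≅ 0.
rank ∂_2 = 3, rank ∂_3 = 0 ⇒ b_2 = 4 − 3 − 0 = 1. So H_2 ≅ Z.

H_0 ≅ Z,  H_1 = 0,  H_2 ≅ Z.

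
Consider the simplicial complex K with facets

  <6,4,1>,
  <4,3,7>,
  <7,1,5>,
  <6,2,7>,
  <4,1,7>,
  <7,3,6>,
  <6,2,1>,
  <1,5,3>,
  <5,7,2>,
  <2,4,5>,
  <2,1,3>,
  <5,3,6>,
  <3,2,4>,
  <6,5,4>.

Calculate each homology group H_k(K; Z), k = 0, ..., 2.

H_0 = Z,  H_1 = Z^2,  H_2 = Z.

We work with the vertex ordering 1 < 2 < 3 < 4 < 5 < 6 < 7. The simplices of K, each written with vertices in increasing order, are:

  0-simplices (7): [1], [2], [3], [4], [5], [6], [7]
  1-simplices (21): [1,2], [1,3], [1,4], [1,5], [1,6], [1,7], [2,3], [2,4], [2,5], [2,6], [2,7], [3,4], [3,5], [3,6], [3,7], [4,5], [4,6], [4,7], [5,6], [5,7], [6,7]
  2-simplices (14): [1,2,3], [1,2,6], [1,3,5], [1,4,6], [1,4,7], [1,5,7], [2,3,4], [2,4,5], [2,5,7], [2,6,7], [3,4,7], [3,5,6], [3,6,7], [4,5,6]

Hence C_0 ≅ Z^7, C_1 ≅ Z^21, C_2 ≅ Z^14.

Boundary ∂_1: C_1 → C_0 is given by ∂[p,q] = [q] − [p].
This gives a 7×21 integer matrix of rank 6; reducing to Smith normal form yields diagonal entries (1,1,1,1,1,1).

∂_2: C_2 → C_1 sends each 2-simplex [p,q,r] to [q,r] − [p,r] + [p,q]. For instance
  ∂[1,2,6] = [2,6] − [1,6] + [1,2],
  ∂[3,6,7] = [6,7] − [3,7] + [3,6].
This gives a 21×14 integer matrix of rank 13; reducing to Smith normal form yields diagonal entries (1,1,1,1,1,1,1,1,1,1,1,1,1).

Now H_k = ker ∂_k / im ∂_{k+1}, so:

  H_0: rank C_0 − rank ∂_1 = 7 − 6 = 1, and the invariant factors of ∂_1 are all 1, so H_0 = Z.
  H_1: rank ker ∂_1 − rank ∂_2 = (21 − 6) − 13 = 2, and the invariant factors of ∂_2 are all 1, so H_1 = Z^2.
  H_2: rank ker ∂_2 − rank ∂_3 = (14 − 13) − 0 = 1, and there is no ∂_3, so H_2 = Z.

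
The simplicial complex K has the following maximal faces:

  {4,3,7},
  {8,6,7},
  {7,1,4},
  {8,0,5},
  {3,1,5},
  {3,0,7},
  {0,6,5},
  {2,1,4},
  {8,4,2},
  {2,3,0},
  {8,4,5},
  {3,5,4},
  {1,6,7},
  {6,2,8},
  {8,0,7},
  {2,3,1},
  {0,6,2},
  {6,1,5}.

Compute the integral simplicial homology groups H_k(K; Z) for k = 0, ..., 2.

Fix the vertex order 0 < 1 < 2 < 3 < 4 < 5 < 6 < 7 < 8 and write every simplex with vertices in increasing order. Then dim K = 2 and the simplices of K are:

  0-simplices (9): [0], [1], [2], [3], [4], [5], [6], [7], [8]
  1-simplices (27): (27 of them)
  2-simplices (18): [0,2,3], [0,2,6], [0,3,7], [0,5,6], [0,5,8], [0,7,8], [1,2,3], [1,2,4], [1,3,5], [1,4,7], [1,5,6], [1,6,7], [2,4,8], [2,6,8], [3,4,5], [3,4,7], [4,5,8], [6,7,8]

giving chain groups C_0 ≅ Z^9, C_1 ≅ Z^27, C_2 ≅ Z^18.

The boundary map ∂_1: C_1 → C_0 is given by ∂[p,q] = [q] − [p]. For instance
  ∂[3,7] = [7] − [3].
The 9×27 boundary matrix has rank 8 and Smith normal form diag(1,1,1,1,1,1,1,1).

The boundary map ∂_2: C_2 → C_1 maps a triangle to the signed sum of its edges. For instance
  ∂[1,2,4] = [2,4] − [1,4] + [1,2],
  ∂[2,6,8] = [6,8] − [2,8] + [2,6].
As a 27×18 matrix over Z this has rank 18, with invariant factors (1,1,1,1,1,1,1,1,1,1,1,1,1,1,1,1,1,2).

Now H_k = ker ∂_k / im ∂_{k+1}, so:

  H_0: rank C_0 − rank ∂_1 = 9 − 8 = 1, and the invariant factors of ∂_1 are all 1, so H_0 ≅ Z.
  H_1: rank ker ∂_1 − rank ∂_2 = (27 − 8) − 18 = 1, and ∂_2 has invariant factor 2 > 1, so H_1 ≅ Z ⊕ Z/2.
  H_2: rank ker ∂_2 − rank ∂_3 = (18 − 18) − 0 = 0, and there is no ∂_3, so H_2 ≅ 0.

H_0 = Z,  H_1 = Z ⊕ Z/2,  H_2 = 0.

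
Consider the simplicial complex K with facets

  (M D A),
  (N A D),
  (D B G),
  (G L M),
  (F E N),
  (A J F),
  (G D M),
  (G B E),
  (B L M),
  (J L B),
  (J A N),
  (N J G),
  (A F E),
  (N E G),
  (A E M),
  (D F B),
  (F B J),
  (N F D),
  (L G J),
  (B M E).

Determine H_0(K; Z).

Fix the vertex order A < B < D < E < F < G < J < L < M < N and write every simplex with vertices in increasing order. Then dim K = 2 and the simplices of K are:

  0-simplices (10): A, B, D, E, F, G, J, L, M, N
  1-simplices (30): AD, AE, AF, AJ, AM, AN, BD, BE, BF, BG, BJ, BL, BM, DF, DG, DM, DN, EF, EG, EM, EN, FJ, FN, GJ, GL, GM, GN, JL, JN, LM
  2-simplices (20): ADM, ADN, AEF, AEM, AFJ, AJN, BDF, BDG, BEG, BEM, BFJ, BJL, BLM, DFN, DGM, EFN, EGN, GJL, GJN, GLM

giving chain groups C_0 ≅ Z^10, C_1 ≅ Z^30, C_2 ≅ Z^20.

∂_1: C_1 → C_0 sends each edge [p,q] (with p < q) to q − p. For instance
  ∂GL = L − G.
As a 10×30 matrix over Z this has rank 9, with invariant factors (1,1,1,1,1,1,1,1,1).

Boundary ∂_2: C_2 → C_1 maps a triangle to the signed sum of its edges. For instance
  ∂BEM = EM − BM + BE,
  ∂AFJ = FJ − AJ + AF.
The 30×20 boundary matrix has rank 20 and Smith normal form diag(1,1,1,1,1,1,1,1,1,1,1,1,1,1,1,1,1,1,1,2).

Reading off H_k = ker ∂_k / im ∂_{k+1}:

  H_0: rank C_0 − rank ∂_1 = 10 − 9 = 1, and the invariant factors of ∂_1 are all 1, so H_0 ≅ Z.

H_0 = Z.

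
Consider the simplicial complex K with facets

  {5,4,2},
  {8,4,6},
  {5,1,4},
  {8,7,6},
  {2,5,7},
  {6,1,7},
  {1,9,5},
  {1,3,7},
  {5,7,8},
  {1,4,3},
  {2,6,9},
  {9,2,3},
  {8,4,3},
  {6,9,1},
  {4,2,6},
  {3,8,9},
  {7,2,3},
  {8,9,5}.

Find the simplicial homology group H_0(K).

Take the total order 1 < 2 < 3 < 4 < 5 < 6 < 7 < 8 < 9 on the vertex set. Then K (dimension 2) consists of the simplices:

  0-simplices (9): [1], [2], [3], [4], [5], [6], [7], [8], [9]
  1-simplices (27): (27 of them)
  2-simplices (18): [1,3,4], [1,3,7], [1,4,5], [1,5,9], [1,6,7], [1,6,9], [2,3,7], [2,3,9], [2,4,5], [2,4,6], [2,5,7], [2,6,9], [3,4,8], [3,8,9], [4,6,8], [5,7,8], [5,8,9], [6,7,8]

so the chain groups are C_0 ≅ Z^9, C_1 ≅ Z^27, C_2 ≅ Z^18.

Boundary ∂_1: C_1 → C_0 maps an edge to its endpoints' difference, ∂[p,q] = q − p. For instance
  ∂[4,6] = [6] − [4].
The resulting 9×27 matrix has rank 8, and its Smith normal form has invariant factors (1,1,1,1,1,1,1,1).

Boundary ∂_2: C_2 → C_1 acts by ∂[p,q,r] = [q,r] − [p,r] + [p,q]. For instance
  ∂[1,3,7] = [3,7] − [1,7] + [1,3],
  ∂[2,6,9] = [6,9] − [2,9] + [2,6].
The 27×18 boundary matrix has rank 17 and Smith normal form diag(1,1,1,1,1,1,1,1,1,1,1,1,1,1,1,1,1).

Now H_k = ker ∂_k / im ∂_{k+1}, so:

  H_0: rank C_0 − rank ∂_1 = 9 − 8 = 1, and the invariant factors of ∂_1 are all 1, so H_0 = Z.

H_0 ≅ Z.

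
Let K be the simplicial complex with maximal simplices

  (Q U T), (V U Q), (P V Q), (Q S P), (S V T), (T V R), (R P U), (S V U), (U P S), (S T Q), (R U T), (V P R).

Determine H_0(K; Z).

H_0 = Z.

We work with the vertex ordering P < Q < R < S < T < U < V. The simplices of K, each written with vertices in increasing order, are:

  0-simplices (7): P, Q, R, S, T, U, V
  1-simplices (18): PQ, PR, PS, PU, PV, QS, QT, QU, QV, RT, RU, RV, ST, SU, SV, TU, TV, UV
  2-simplices (12): PQS, PQV, PRU, PRV, PSU, QST, QTU, QUV, RTU, RTV, STV, SUV

giving chain groups C_0 ≅ Z^7, C_1 ≅ Z^18, C_2 ≅ Z^12.

∂_1: C_1 → C_0 sends each edge [p,q] (with p < q) to q − p.
The 7×18 boundary matrix has rank 6 and Smith normal form diag(1,1,1,1,1,1).

∂_2: C_2 → C_1 sends each 2-simplex [p,q,r] to [q,r] − [p,r] + [p,q]. For instance
  ∂QTU = TU − QU + QT,
  ∂QST = ST − QT + QS.
This gives a 18×12 integer matrix of rank 12; reducing to Smith normal form yields diagonal entries (1,1,1,1,1,1,1,1,1,1,1,2).

Computing H_k = (kernel of ∂_k) / (image of ∂_{k+1}):

  H_0: rank C_0 − rank ∂_1 = 7 − 6 = 1, and the invariant factors of ∂_1 are all 1, so H_0 = Z.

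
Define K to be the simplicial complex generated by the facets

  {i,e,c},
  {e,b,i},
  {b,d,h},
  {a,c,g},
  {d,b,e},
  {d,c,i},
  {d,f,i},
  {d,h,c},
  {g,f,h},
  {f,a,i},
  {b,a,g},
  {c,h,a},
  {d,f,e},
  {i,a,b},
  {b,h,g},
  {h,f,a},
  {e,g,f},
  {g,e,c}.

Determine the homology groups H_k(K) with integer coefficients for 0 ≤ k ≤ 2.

H_0 = Z,  H_1 = Z ⊕ Z/2,  H_2 = 0.

We work with the vertex ordering a < b < c < d < e < f < g < h < i. The simplices of K, each written with vertices in increasing order, are:

  0-simplices (9): a, b, c, d, e, f, g, h, i
  1-simplices (27): ab, ac, af, ag, ah, ai, bd, be, bg, bh, bi, cd, ce, cg, ch, ci, de, df, dh, di, ef, eg, ei, fg, fh, fi, gh
  2-simplices (18): abg, abi, acg, ach, afh, afi, bde, bdh, bei, bgh, cdh, cdi, ceg, cei, def, dfi, efg, fgh

Hence C_0 ≅ Z^9, C_1 ≅ Z^27, C_2 ≅ Z^18.

The boundary map ∂_1: C_1 → C_0 is given by ∂[p,q] = [q] − [p].
The 9×27 boundary matrix has rank 8 and Smith normal form diag(1,1,1,1,1,1,1,1).

The boundary map ∂_2: C_2 → C_1 sends each 2-simplex [p,q,r] to [q,r] − [p,r] + [p,q]. For instance
  ∂cdh = dh − ch + cd,
  ∂bei = ei − bi + be.
As a 27×18 matrix over Z this has rank 18, with invariant factors (1,1,1,1,1,1,1,1,1,1,1,1,1,1,1,1,1,2).

Computing H_k = (kernel of ∂_k) / (image of ∂_{k+1}):

  H_0: rank C_0 − rank ∂_1 = 9 − 8 = 1, and the invariant factors of ∂_1 are all 1, so H_0 ≅ Z.
  H_1: rank ker ∂_1 − rank ∂_2 = (27 − 8) − 18 = 1, and ∂_2 has invariant factor 2 > 1, so H_1 ≅ Z ⊕ Z/2.
  H_2: rank ker ∂_2 − rank ∂_3 = (18 − 18) − 0 = 0, and there is no ∂_3, so H_2 ≅ 0.

As a check, the Euler characteristic is 9 − 27 + 18 = 0, which agrees with 1 − 1 + 0 = 0.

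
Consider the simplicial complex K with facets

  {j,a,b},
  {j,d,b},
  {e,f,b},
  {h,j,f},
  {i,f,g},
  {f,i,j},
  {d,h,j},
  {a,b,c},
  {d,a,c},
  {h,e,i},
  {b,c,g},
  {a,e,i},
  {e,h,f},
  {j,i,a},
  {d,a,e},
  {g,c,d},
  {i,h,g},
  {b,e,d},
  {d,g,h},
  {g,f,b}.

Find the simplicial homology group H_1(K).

Order the vertices as a < b < c < d < e < f < g < h < i < j. Listing each simplex with vertices in this order, K has dimension 2 with simplices:

  0-simplices (10): a, b, c, d, e, f, g, h, i, j
  1-simplices (30): ab, ac, ad, ae, ai, aj, bc, bd, be, bf, bg, bj, cd, cg, de, dg, dh, dj, ef, eh, ei, fg, fh, fi, fj, gh, gi, hi, hj, ij
  2-simplices (20): abc, abj, acd, ade, aei, aij, bcg, bde, bdj, bef, bfg, cdg, dgh, dhj, efh, ehi, fgi, fhj, fij, ghi

Hence C_0 ≅ Z^10, C_1 ≅ Z^30, C_2 ≅ Z^20.

Boundary ∂_1: C_1 → C_0 maps an edge to its endpoints' difference, ∂[p,q] = q − p. For instance
  ∂dg = g − d.
As a 10×30 matrix over Z this has rank 9, with invariant factors (1,1,1,1,1,1,1,1,1).

∂_2: C_2 → C_1 sends each 2-simplex [p,q,r] to [q,r] − [p,r] + [p,q]. For instance
  ∂abj = bj − aj + ab,
  ∂ehi = hi − ei + eh.
The resulting 30×20 matrix has rank 20, and its Smith normal form has invariant factors (1,1,1,1,1,1,1,1,1,1,1,1,1,1,1,1,1,1,1,2).

Now H_k = ker ∂_k / im ∂_{k+1}, so:

  H_1: rank ker ∂_1 − rank ∂_2 = (30 − 9) − 20 = 1, and ∂_2 has invariant factor 2 > 1, so H_1 ≅ Z ⊕ Z/2.

H_1 = Z ⊕ Z/2.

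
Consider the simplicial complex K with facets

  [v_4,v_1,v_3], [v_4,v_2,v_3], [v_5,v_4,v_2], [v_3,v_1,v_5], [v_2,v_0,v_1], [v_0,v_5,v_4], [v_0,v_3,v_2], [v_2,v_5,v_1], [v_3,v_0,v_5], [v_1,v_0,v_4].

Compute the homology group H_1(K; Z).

Take the total order v_0 < v_1 < v_2 < v_3 < v_4 < v_5 on the vertex set. Then K (dimension 2) consists of the simplices:

  0-simplices (6): [v_0], [v_1], [v_2], [v_3], [v_4], [v_5]
  1-simplices (15): (15 of them)
  2-simplices (10): [v_0,v_1,v_2], [v_0,v_1,v_4], [v_0,v_2,v_3], [v_0,v_3,v_5], [v_0,v_4,v_5], [v_1,v_2,v_5], [v_1,v_3,v_4], [v_1,v_3,v_5], [v_2,v_3,v_4], [v_2,v_4,v_5]

giving chain groups C_0 ≅ Z^6, C_1 ≅ Z^15, C_2 ≅ Z^10.

∂_1: C_1 → C_0 maps an edge to its endpoints' difference, ∂[p,q] = q − p.
As a 6×15 matrix over Z this has rank 5, with invariant factors (1,1,1,1,1).

Boundary ∂_2: C_2 → C_1 acts by ∂[p,q,r] = [q,r] − [p,r] + [p,q]. For instance
  ∂[v_1,v_3,v_5] = [v_3,v_5] − [v_1,v_5] + [v_1,v_3],
  ∂[v_2,v_3,v_4] = [v_3,v_4] − [v_2,v_4] + [v_2,v_3].
As a 15×10 matrix over Z this has rank 10, with invariant factors (1,1,1,1,1,1,1,1,1,2).

From H_k ≅ ker(∂_k) / im(∂_{k+1}) we obtain:

  H_1: rank ker ∂_1 − rank ∂_2 = (15 − 5) − 10 = 0, and ∂_2 has invariant factor 2 > 1, so H_1 = Z_2.

H_1 ≅ Z_2.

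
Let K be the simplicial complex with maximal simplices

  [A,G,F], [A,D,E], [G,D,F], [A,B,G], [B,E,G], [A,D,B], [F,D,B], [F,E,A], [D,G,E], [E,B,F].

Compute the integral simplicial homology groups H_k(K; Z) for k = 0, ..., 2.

Take the total order A < B < D < E < F < G on the vertex set. Then K (dimension 2) consists of the simplices:

  0-simplices (6): A, B, D, E, F, G
  1-simplices (15): AB, AD, AE, AF, AG, BD, BE, BF, BG, DE, DF, DG, EF, EG, FG
  2-simplices (10): ABD, ABG, ADE, AEF, AFG, BDF, BEF, BEG, DEG, DFG

so the chain groups are C_0 ≅ Z^6, C_1 ≅ Z^15, C_2 ≅ Z^10.

Boundary ∂_1: C_1 → C_0 maps an edge to its endpoints' difference, ∂[p,q] = q − p. For instance
  ∂DF = F − D.
The 6×15 boundary matrix has rank 5 and Smith normal form diag(1,1,1,1,1).

The boundary map ∂_2: C_2 → C_1 acts by ∂[p,q,r] = [q,r] − [p,r] + [p,q]. For instance
  ∂DFG = FG − DG + DF,
  ∂AFG = FG − AG + AF.
The 15×10 boundary matrix has rank 10 and Smith normal form diag(1,1,1,1,1,1,1,1,1,2).

From H_k ≅ ker(∂_k) / im(∂_{k+1}) we obtain:

  H_0: rank C_0 − rank ∂_1 = 6 − 5 = 1, and the invariant factors of ∂_1 are all 1, so H_0 = Z.
  H_1: rank ker ∂_1 − rank ∂_2 = (15 − 5) − 10 = 0, and ∂_2 has invariant factor 2 > 1, so H_1 = Z/2Z.
  H_2: rank ker ∂_2 − rank ∂_3 = (10 − 10) − 0 = 0, and there is no ∂_3, so H_2 = 0.

H_0 ≅ Z,  H_1 ≅ Z/2Z,  H_2 = 0.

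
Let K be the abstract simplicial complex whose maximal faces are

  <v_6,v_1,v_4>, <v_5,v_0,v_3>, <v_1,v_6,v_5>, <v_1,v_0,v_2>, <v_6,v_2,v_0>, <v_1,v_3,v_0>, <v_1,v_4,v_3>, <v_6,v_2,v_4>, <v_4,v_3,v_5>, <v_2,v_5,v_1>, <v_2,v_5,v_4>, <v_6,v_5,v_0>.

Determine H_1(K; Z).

Order the vertices as v_0 < v_1 < v_2 < v_3 < v_4 < v_5 < v_6. Listing each simplex with vertices in this order, K has dimension 2 with simplices:

  0-simplices (7): [v_0], [v_1], [v_2], [v_3], [v_4], [v_5], [v_6]
  1-simplices (18): (18 of them)
  2-simplices (12): (12 of them)

Hence C_0 ≅ Z^7, C_1 ≅ Z^18, C_2 ≅ Z^12.

Boundary ∂_1: C_1 → C_0 sends each edge [p,q] (with p < q) to q − p. For instance
  ∂[v_1,v_6] = [v_6] − [v_1].
The 7×18 boundary matrix has rank 6 and Smith normal form diag(1,1,1,1,1,1).

∂_2: C_2 → C_1 maps a triangle to the signed sum of its edges. For instance
  ∂[v_2,v_4,v_5] = [v_4,v_5] − [v_2,v_5] + [v_2,v_4],
  ∂[v_0,v_2,v_6] = [v_2,v_6] − [v_0,v_6] + [v_0,v_2].
The 18×12 boundary matrix has rank 12 and Smith normal form diag(1,1,1,1,1,1,1,1,1,1,1,2).

Now H_k = ker ∂_k / im ∂_{k+1}, so:

  H_1: rank ker ∂_1 − rank ∂_2 = (18 − 6) − 12 = 0, and ∂_2 has invariant factor 2 > 1, so H_1 = Z/2.

(K is a triangulation of the real projective plane RP^2.)

H_1 = Z/2.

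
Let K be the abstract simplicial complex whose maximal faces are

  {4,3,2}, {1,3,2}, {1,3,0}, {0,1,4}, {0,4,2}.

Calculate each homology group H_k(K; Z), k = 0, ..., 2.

H_0 = Z,  H_1 = Z,  H_2 = 0.

K has 5 vertices, 10 edges, 5 triangles.
rank ∂_0 = 0, rank ∂_1 = 4 ⇒ b_0 = 5 − 0 − 4 = 1; all invariant factors of ∂_1 are 1 so no torsion. So H_0 ≅ Z.
rank ∂_1 = 4, rank ∂_2 = 5 ⇒ b_1 = 10 − 4 − 5 = 1; all invariant factors of ∂_2 are 1 so no torsion. So H_1 ≅ Z.
rank ∂_2 = 5, rank ∂_3 = 0 ⇒ b_2 = 5 − 5 − 0 = 0. So H_2 ≅ 0.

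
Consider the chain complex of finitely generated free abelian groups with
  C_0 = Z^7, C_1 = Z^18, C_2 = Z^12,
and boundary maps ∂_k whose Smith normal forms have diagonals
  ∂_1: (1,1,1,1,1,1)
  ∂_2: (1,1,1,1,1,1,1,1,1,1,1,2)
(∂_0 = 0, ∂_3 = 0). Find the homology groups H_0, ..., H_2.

H_0: b_0 = 7 − 0 − 6 = 1; torsion from ∂_1 factors > 1: none. So H_0 = Z.
H_1: b_1 = 18 − 6 − 12 = 0; torsion from ∂_2 factors > 1: [2]. So H_1 = Z_2.
H_2: b_2 = 12 − 12 − 0 = 0; torsion from ∂_3 factors > 1: none. So H_2 = 0.

H_0 = Z,  H_1 = Z_2,  H_2 = 0.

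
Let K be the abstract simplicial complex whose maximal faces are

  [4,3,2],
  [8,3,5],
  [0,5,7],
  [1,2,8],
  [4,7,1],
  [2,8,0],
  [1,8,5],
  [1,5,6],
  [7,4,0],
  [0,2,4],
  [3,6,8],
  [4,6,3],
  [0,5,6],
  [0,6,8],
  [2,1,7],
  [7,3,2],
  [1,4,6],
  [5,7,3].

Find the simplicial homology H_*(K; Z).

H_0 ≅ Z,  H_1 ≅ Z ⊕ Z/2,  H_2 = 0.

Order the vertices as 0 < 1 < 2 < 3 < 4 < 5 < 6 < 7 < 8. Listing each simplex with vertices in this order, K has dimension 2 with simplices:

  0-simplices (9): [0], [1], [2], [3], [4], [5], [6], [7], [8]
  1-simplices (27): (27 of them)
  2-simplices (18): [0,2,4], [0,2,8], [0,4,7], [0,5,6], [0,5,7], [0,6,8], [1,2,7], [1,2,8], [1,4,6], [1,4,7], [1,5,6], [1,5,8], [2,3,4], [2,3,7], [3,4,6], [3,5,7], [3,5,8], [3,6,8]

giving chain groups C_0 ≅ Z^9, C_1 ≅ Z^27, C_2 ≅ Z^18.

The boundary map ∂_1: C_1 → C_0 maps an edge to its endpoints' difference, ∂[p,q] = q − p. For instance
  ∂[6,8] = [8] − [6].
The resulting 9×27 matrix has rank 8, and its Smith normal form has invariant factors (1,1,1,1,1,1,1,1).

∂_2: C_2 → C_1 maps a triangle to the signed sum of its edges. For instance
  ∂[3,5,7] = [5,7] − [3,7] + [3,5],
  ∂[3,6,8] = [6,8] − [3,8] + [3,6].
As a 27×18 matrix over Z this has rank 18, with invariant factors (1,1,1,1,1,1,1,1,1,1,1,1,1,1,1,1,1,2).

Reading off H_k = ker ∂_k / im ∂_{k+1}:

  H_0: rank C_0 − rank ∂_1 = 9 − 8 = 1, and the invariant factors of ∂_1 are all 1, so H_0 = Z.
  H_1: rank ker ∂_1 − rank ∂_2 = (27 − 8) − 18 = 1, and ∂_2 has invariant factor 2 > 1, so H_1 = Z ⊕ Z/2.
  H_2: rank ker ∂_2 − rank ∂_3 = (18 − 18) − 0 = 0, and there is no ∂_3, so H_2 = 0.

As a check, the Euler characteristic is 9 − 27 + 18 = 0, which agrees with 1 − 1 + 0 = 0.
(K is a triangulation of the Klein bottle.)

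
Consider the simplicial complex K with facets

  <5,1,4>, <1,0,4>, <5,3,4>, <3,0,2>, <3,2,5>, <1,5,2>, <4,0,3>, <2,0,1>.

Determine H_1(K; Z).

H_1 ≅ 0.

K has 6 vertices, 12 edges, 8 triangles.
rank ∂_1 = 5, rank ∂_2 = 7 ⇒ b_1 = 12 − 5 − 7 = 0; all invariant factors of ∂_2 are 1 so no torsion. So H_1 ≅ 0.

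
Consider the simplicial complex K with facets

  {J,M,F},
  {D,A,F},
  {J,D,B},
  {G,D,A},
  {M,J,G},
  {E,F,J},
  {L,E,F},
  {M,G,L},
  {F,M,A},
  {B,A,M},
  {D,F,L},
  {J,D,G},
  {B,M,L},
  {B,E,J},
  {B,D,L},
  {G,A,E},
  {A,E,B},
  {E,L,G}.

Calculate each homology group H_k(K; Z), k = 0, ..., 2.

We work with the vertex ordering A < B < D < E < F < G < J < L < M. The simplices of K, each written with vertices in increasing order, are:

  0-simplices (9): A, B, D, E, F, G, J, L, M
  1-simplices (27): AB, AD, AE, AF, AG, AM, BD, BE, BJ, BL, BM, DF, DG, DJ, DL, EF, EG, EJ, EL, FJ, FL, FM, GJ, GL, GM, JM, LM
  2-simplices (18): ABE, ABM, ADF, ADG, AEG, AFM, BDJ, BDL, BEJ, BLM, DFL, DGJ, EFJ, EFL, EGL, FJM, GJM, GLM

Hence C_0 ≅ Z^9, C_1 ≅ Z^27, C_2 ≅ Z^18.

The boundary map ∂_1: C_1 → C_0 maps an edge to its endpoints' difference, ∂[p,q] = q − p. For instance
  ∂AM = M − A.
This gives a 9×27 integer matrix of rank 8; reducing to Smith normal form yields diagonal entries (1,1,1,1,1,1,1,1).

The boundary map ∂_2: C_2 → C_1 acts by ∂[p,q,r] = [q,r] − [p,r] + [p,q]. For instance
  ∂ADG = DG − AG + AD,
  ∂BLM = LM − BM + BL.
The resulting 27×18 matrix has rank 17, and its Smith normal form has invariant factors (1,1,1,1,1,1,1,1,1,1,1,1,1,1,1,1,1).

Now H_k = ker ∂_k / im ∂_{k+1}, so:

  H_0: rank C_0 − rank ∂_1 = 9 − 8 = 1, and the invariant factors of ∂_1 are all 1, so H_0 ≅ Z.
  H_1: rank ker ∂_1 − rank ∂_2 = (27 − 8) − 17 = 2, and the invariant factors of ∂_2 are all 1, so H_1 ≅ Z^2.
  H_2: rank ker ∂_2 − rank ∂_3 = (18 − 17) − 0 = 1, and there is no ∂_3, so H_2 ≅ Z.

As a check, the Euler characteristic is 9 − 27 + 18 = 0, which agrees with 1 − 2 + 1 = 0.
(K is a triangulation of the torus T^2.)

H_0 ≅ Z,  H_1 ≅ Z^2,  H_2 ≅ Z.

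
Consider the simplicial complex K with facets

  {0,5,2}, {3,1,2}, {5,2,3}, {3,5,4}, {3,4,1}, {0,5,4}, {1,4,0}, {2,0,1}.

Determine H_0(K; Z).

H_0 = Z.

Order the vertices as 0 < 1 < 2 < 3 < 4 < 5. Listing each simplex with vertices in this order, K has dimension 2 with simplices:

  0-simplices (6): [0], [1], [2], [3], [4], [5]
  1-simplices (12): [0,1], [0,2], [0,4], [0,5], [1,2], [1,3], [1,4], [2,3], [2,5], [3,4], [3,5], [4,5]
  2-simplices (8): [0,1,2], [0,1,4], [0,2,5], [0,4,5], [1,2,3], [1,3,4], [2,3,5], [3,4,5]

giving chain groups C_0 ≅ Z^6, C_1 ≅ Z^12, C_2 ≅ Z^8.

The boundary map ∂_1: C_1 → C_0 is given by ∂[p,q] = [q] − [p].
As a 6×12 matrix over Z this has rank 5, with invariant factors (1,1,1,1,1).

Boundary ∂_2: C_2 → C_1 acts by ∂[p,q,r] = [q,r] − [p,r] + [p,q]. For instance
  ∂[0,2,5] = [2,5] − [0,5] + [0,2],
  ∂[1,2,3] = [2,3] − [1,3] + [1,2].
The 12×8 boundary matrix has rank 7 and Smith normal form diag(1,1,1,1,1,1,1).

Now H_k = ker ∂_k / im ∂_{k+1}, so:

  H_0: rank C_0 − rank ∂_1 = 6 − 5 = 1, and the invariant factors of ∂_1 are all 1, so H_0 ≅ Z.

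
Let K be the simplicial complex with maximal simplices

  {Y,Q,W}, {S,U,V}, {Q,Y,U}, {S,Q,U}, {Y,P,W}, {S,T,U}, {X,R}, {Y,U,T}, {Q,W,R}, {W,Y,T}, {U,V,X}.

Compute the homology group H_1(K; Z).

Order the vertices as P < Q < R < S < T < U < V < W < X < Y. Listing each simplex with vertices in this order, K has dimension 2 with simplices:

  0-simplices (10): P, Q, R, S, T, U, V, W, X, Y
  1-simplices (20): PW, PY, QR, QS, QU, QW, QY, RW, RX, ST, SU, SV, TU, TW, TY, UV, UX, UY, VX, WY
  2-simplices (10): PWY, QRW, QSU, QUY, QWY, STU, SUV, TUY, TWY, UVX

Hence C_0 ≅ Z^10, C_1 ≅ Z^20, C_2 ≅ Z^10.

Boundary ∂_1: C_1 → C_0 maps an edge to its endpoints' difference, ∂[p,q] = q − p. For instance
  ∂TW = W − T.
As a 10×20 matrix over Z this has rank 9, with invariant factors (1,1,1,1,1,1,1,1,1).

Boundary ∂_2: C_2 → C_1 maps a triangle to the signed sum of its edges. For instance
  ∂TWY = WY − TY + TW,
  ∂UVX = VX − UX + UV.
As a 20×10 matrix over Z this has rank 10, with invariant factors (1,1,1,1,1,1,1,1,1,1).

Now H_k = ker ∂_k / im ∂_{k+1}, so:

  H_1: rank ker ∂_1 − rank ∂_2 = (20 − 9) − 10 = 1, and the invariant factors of ∂_2 are all 1, so H_1 ≅ Z.

H_1 = Z.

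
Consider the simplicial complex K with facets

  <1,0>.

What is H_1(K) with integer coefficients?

H_1 = 0.

We work with the vertex ordering 0 < 1. The simplices of K, each written with vertices in increasing order, are:

  0-simplices (2): [0], [1]
  1-simplices (1): [0,1]

so the chain groups are C_0 ≅ Z^2, C_1 ≅ Z^1.

Boundary ∂_1: C_1 → C_0 sends each edge [p,q] (with p < q) to q − p. For instance
  ∂[0,1] = [1] − [0].
This gives a 2×1 integer matrix of rank 1; reducing to Smith normal form yields diagonal entries (1).

Now H_k = ker ∂_k / im ∂_{k+1}, so:

  H_1: rank ker ∂_1 − rank ∂_2 = (1 − 1) − 0 = 0, and there is no ∂_2, so H_1 ≅ 0.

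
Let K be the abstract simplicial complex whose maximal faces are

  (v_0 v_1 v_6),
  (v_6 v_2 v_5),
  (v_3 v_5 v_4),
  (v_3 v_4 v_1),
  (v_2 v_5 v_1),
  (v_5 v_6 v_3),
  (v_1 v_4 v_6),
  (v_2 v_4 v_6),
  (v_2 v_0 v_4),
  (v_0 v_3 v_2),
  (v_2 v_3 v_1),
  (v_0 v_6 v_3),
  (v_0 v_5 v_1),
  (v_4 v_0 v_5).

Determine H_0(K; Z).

Fix the vertex order v_0 < v_1 < v_2 < v_3 < v_4 < v_5 < v_6 and write every simplex with vertices in increasing order. Then dim K = 2 and the simplices of K are:

  0-simplices (7): [v_0], [v_1], [v_2], [v_3], [v_4], [v_5], [v_6]
  1-simplices (21): (21 of them)
  2-simplices (14): (14 of them)

Hence C_0 ≅ Z^7, C_1 ≅ Z^21, C_2 ≅ Z^14.

Boundary ∂_1: C_1 → C_0 maps an edge to its endpoints' difference, ∂[p,q] = q − p. For instance
  ∂[v_1,v_5] = [v_5] − [v_1].
The resulting 7×21 matrix has rank 6, and its Smith normal form has invariant factors (1,1,1,1,1,1).

The boundary map ∂_2: C_2 → C_1 maps a triangle to the signed sum of its edges. For instance
  ∂[v_0,v_1,v_6] = [v_1,v_6] − [v_0,v_6] + [v_0,v_1],
  ∂[v_0,v_3,v_6] = [v_3,v_6] − [v_0,v_6] + [v_0,v_3].
As a 21×14 matrix over Z this has rank 13, with invariant factors (1,1,1,1,1,1,1,1,1,1,1,1,1).

Now H_k = ker ∂_k / im ∂_{k+1}, so:

  H_0: rank C_0 − rank ∂_1 = 7 − 6 = 1, and the invariant factors of ∂_1 are all 1, so H_0 = Z.

H_0 ≅ Z.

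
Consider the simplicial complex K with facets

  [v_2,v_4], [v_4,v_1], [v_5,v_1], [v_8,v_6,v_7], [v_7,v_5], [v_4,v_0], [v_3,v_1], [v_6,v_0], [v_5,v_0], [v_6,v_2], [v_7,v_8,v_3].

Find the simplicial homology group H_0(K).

Take the total order v_0 < v_1 < v_2 < v_3 < v_4 < v_5 < v_6 < v_7 < v_8 on the vertex set. Then K (dimension 2) consists of the simplices:

  0-simplices (9): [v_0], [v_1], [v_2], [v_3], [v_4], [v_5], [v_6], [v_7], [v_8]
  1-simplices (14): [v_0,v_4], [v_0,v_5], [v_0,v_6], [v_1,v_3], [v_1,v_4], [v_1,v_5], [v_2,v_4], [v_2,v_6], [v_3,v_7], [v_3,v_8], [v_5,v_7], [v_6,v_7], [v_6,v_8], [v_7,v_8]
  2-simplices (2): [v_3,v_7,v_8], [v_6,v_7,v_8]

so the chain groups are C_0 ≅ Z^9, C_1 ≅ Z^14, C_2 ≅ Z^2.

The boundary map ∂_1: C_1 → C_0 maps an edge to its endpoints' difference, ∂[p,q] = q − p. For instance
  ∂[v_1,v_4] = [v_4] − [v_1].
As a 9×14 matrix over Z this has rank 8, with invariant factors (1,1,1,1,1,1,1,1).

The boundary map ∂_2: C_2 → C_1 sends each 2-simplex [p,q,r] to [q,r] − [p,r] + [p,q]. For instance
  ∂[v_6,v_7,v_8] = [v_7,v_8] − [v_6,v_8] + [v_6,v_7],
  ∂[v_3,v_7,v_8] = [v_7,v_8] − [v_3,v_8] + [v_3,v_7].
The 14×2 boundary matrix has rank 2 and Smith normal form diag(1,1).

Computing H_k = (kernel of ∂_k) / (image of ∂_{k+1}):

  H_0: rank C_0 − rank ∂_1 = 9 − 8 = 1, and the invariant factors of ∂_1 are all 1, so H_0 = Z.

H_0 = Z.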